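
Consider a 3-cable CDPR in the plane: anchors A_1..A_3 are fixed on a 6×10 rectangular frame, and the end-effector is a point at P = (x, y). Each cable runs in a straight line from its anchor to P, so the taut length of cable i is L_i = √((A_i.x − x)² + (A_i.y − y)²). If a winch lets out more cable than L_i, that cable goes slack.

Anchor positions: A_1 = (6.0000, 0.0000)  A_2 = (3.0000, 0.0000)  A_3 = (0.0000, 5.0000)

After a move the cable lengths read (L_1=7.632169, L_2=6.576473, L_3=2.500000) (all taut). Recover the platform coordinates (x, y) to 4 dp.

circle eqns → linear via eq_j − eq_1; set q_j = A_j·A_j − L_j²
q_1 = 36.0000+0.0000−58.2500 = -22.2500
6.0000·x + 0.0000·y = q_1−q_2 = 12.0000
12.0000·x − 10.0000·y = q_1−q_3 = -41.0000
solve first two rows → x=2.0000, y=6.5000

(2.0000, 6.5000)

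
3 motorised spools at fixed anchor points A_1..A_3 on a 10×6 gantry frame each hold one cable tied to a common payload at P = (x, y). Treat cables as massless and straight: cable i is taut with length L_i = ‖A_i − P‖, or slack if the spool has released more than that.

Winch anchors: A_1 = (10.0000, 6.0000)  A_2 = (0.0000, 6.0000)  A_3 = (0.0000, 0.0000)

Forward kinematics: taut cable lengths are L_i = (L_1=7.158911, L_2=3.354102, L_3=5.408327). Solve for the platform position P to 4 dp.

(3.0000, 4.5000)

expand ‖A_i−P‖²=L_i² and subtract eq 1 (c_i ≔ ‖A_i‖²−L_i²)
c_1 = 100.0000+36.0000−51.2500 = 84.7500
eq1−eq2 → [20.0000  0.0000]·P = 60.0000
eq1−eq3 → [20.0000  12.0000]·P = 114.0000
2×2 solve → P = (3.0000, 4.5000)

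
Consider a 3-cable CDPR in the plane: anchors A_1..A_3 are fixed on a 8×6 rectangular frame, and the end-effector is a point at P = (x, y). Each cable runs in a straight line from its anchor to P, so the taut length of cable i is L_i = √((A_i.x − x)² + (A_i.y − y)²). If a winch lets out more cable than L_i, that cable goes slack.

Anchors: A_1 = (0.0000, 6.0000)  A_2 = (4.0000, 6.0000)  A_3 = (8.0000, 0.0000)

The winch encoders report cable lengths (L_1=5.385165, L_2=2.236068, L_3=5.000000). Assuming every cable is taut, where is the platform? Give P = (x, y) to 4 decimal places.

circle eqns → linear via eq_j − eq_1; set k_j = A_j·A_j − L_j²
k_1 = 0.0000+36.0000−29.0000 = 7.0000
-8.0000·x + 0.0000·y = k_1−k_2 = -40.0000
-16.0000·x + 12.0000·y = k_1−k_3 = -32.0000
solve first two rows → x=5.0000, y=4.0000

(5.0000, 4.0000)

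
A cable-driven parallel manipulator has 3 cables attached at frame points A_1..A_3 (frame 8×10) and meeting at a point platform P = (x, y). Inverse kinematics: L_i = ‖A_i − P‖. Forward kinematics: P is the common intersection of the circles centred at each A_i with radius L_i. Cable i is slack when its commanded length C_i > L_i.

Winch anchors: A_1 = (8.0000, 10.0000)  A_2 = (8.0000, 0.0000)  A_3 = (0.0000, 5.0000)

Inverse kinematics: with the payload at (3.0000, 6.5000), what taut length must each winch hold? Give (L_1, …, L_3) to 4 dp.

cable 1: Δx=5.0000, Δy=3.5000; L_1 = √(Δx²+Δy²) = 6.1033
cable 2: Δx=5.0000, Δy=-6.5000; L_2 = √(Δx²+Δy²) = 8.2006
cable 3: Δx=-3.0000, Δy=-1.5000; L_3 = √(Δx²+Δy²) = 3.3541

(6.1033, 8.2006, 3.3541)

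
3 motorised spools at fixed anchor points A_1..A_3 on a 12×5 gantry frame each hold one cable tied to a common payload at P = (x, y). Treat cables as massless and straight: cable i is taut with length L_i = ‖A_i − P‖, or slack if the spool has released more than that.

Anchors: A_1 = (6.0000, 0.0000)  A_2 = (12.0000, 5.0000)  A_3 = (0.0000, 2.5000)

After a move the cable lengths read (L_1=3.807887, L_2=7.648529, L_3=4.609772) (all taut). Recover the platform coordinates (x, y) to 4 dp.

(4.5000, 3.5000)

circle eqns → linear via eq_j − eq_1; set k_j = A_j·A_j − L_j²
k_1 = 36.0000+0.0000−14.5000 = 21.5000
-12.0000·x − 10.0000·y = k_1−k_2 = -89.0000
12.0000·x − 5.0000·y = k_1−k_3 = 36.5000
solve first two rows → x=4.5000, y=3.5000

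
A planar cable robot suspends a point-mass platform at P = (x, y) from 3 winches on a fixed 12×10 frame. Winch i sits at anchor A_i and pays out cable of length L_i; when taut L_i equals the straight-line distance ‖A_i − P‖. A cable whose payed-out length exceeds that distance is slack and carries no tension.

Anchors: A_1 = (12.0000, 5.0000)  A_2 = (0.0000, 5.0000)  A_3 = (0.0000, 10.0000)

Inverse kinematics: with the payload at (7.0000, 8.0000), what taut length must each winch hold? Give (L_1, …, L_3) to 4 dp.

L_1 = √((12.0000−7.0000)² + (5.0000−8.0000)²) = 5.8310
L_2 = √((0.0000−7.0000)² + (5.0000−8.0000)²) = 7.6158
L_3 = √((0.0000−7.0000)² + (10.0000−8.0000)²) = 7.2801

(5.8310, 7.6158, 7.2801)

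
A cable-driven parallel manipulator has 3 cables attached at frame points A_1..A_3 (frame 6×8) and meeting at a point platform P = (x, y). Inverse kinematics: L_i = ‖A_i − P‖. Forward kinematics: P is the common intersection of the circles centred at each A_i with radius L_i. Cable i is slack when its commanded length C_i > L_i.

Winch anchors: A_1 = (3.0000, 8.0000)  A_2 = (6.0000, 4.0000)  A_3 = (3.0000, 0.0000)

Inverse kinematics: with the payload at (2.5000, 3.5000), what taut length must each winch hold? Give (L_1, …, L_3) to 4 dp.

(4.5277, 3.5355, 3.5355)

cable 1: Δx=0.5000, Δy=4.5000; L_1 = √(Δx²+Δy²) = 4.5277
cable 2: Δx=3.5000, Δy=0.5000; L_2 = √(Δx²+Δy²) = 3.5355
cable 3: Δx=0.5000, Δy=-3.5000; L_3 = √(Δx²+Δy²) = 3.5355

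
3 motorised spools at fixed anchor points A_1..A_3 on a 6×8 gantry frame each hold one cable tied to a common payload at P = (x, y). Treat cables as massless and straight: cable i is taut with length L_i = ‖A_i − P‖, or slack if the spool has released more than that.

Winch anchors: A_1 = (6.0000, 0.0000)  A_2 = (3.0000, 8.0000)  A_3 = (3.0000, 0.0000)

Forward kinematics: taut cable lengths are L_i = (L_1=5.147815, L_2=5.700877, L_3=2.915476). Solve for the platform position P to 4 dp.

(1.5000, 2.5000)

each cable: (A_i−P)·(A_i−P) = L_i²; let c_i = ‖A_i‖²−L_i²
c_1 = 36.0000+0.0000−26.5000 = 9.5000
row 1: 6.0000x − 16.0000y = -31.0000  (c_2=40.5000)
row 2: 6.0000x + 0.0000y = 9.0000  (c_3=0.5000)
Cramer on rows 1–2 → x = 1.5000, y = 2.5000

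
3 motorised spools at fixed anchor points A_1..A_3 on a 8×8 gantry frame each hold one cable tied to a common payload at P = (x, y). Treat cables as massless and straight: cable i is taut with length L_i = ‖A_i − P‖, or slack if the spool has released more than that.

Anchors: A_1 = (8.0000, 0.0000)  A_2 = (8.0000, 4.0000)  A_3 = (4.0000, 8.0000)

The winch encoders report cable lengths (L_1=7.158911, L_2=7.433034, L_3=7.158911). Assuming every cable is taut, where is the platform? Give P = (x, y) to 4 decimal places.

(1.0000, 1.5000)

each cable: (A_i−P)·(A_i−P) = L_i²; let c_i = ‖A_i‖²−L_i²
c_1 = 64.0000+0.0000−51.2500 = 12.7500
row 1: 0.0000x − 8.0000y = -12.0000  (c_2=24.7500)
row 2: 8.0000x − 16.0000y = -16.0000  (c_3=28.7500)
Cramer on rows 1–2 → x = 1.0000, y = 1.5000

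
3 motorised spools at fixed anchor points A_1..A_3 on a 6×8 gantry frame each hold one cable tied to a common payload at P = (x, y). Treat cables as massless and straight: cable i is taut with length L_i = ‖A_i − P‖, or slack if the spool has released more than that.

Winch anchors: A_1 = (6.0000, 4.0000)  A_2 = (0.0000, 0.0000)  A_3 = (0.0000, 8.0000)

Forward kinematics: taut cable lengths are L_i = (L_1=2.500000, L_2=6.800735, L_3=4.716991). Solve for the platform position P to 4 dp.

circle eqns → linear via eq_j − eq_1; set c_j = A_j·A_j − L_j²
c_1 = 36.0000+16.0000−6.2500 = 45.7500
12.0000·x + 8.0000·y = c_1−c_2 = 92.0000
12.0000·x − 8.0000·y = c_1−c_3 = 4.0000
solve first two rows → x=4.0000, y=5.5000

(4.0000, 5.5000)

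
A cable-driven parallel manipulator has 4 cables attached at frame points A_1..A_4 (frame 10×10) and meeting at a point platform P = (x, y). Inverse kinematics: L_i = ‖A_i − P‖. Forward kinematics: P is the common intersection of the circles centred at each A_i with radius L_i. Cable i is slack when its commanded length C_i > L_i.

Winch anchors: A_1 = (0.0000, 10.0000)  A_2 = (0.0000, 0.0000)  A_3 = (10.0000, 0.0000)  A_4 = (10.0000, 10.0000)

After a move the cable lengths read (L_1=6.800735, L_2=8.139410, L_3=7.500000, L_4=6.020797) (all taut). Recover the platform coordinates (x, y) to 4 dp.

circle eqns → linear via eq_j − eq_1; set q_j = A_j·A_j − L_j²
q_1 = 0.0000+100.0000−46.2500 = 53.7500
0.0000·x + 20.0000·y = q_1−q_2 = 120.0000
-20.0000·x + 20.0000·y = q_1−q_3 = 10.0000
-20.0000·x + 0.0000·y = q_1−q_4 = -110.0000
solve first two rows → x=5.5000, y=6.0000
check cable 4: ‖A_4−P‖² = 36.2500 ≈ L_4² = 36.2500 ✓

(5.5000, 6.0000)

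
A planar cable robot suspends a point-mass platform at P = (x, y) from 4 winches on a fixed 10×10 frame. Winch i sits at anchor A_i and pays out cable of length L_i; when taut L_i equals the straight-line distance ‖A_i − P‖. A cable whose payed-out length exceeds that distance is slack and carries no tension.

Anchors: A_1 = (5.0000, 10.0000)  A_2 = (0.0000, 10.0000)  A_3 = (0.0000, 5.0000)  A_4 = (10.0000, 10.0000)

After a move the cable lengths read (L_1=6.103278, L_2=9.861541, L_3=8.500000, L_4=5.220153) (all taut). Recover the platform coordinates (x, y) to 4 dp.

circle eqns → linear via eq_j − eq_1; set c_j = A_j·A_j − L_j²
c_1 = 25.0000+100.0000−37.2500 = 87.7500
10.0000·x + 0.0000·y = c_1−c_2 = 85.0000
10.0000·x + 10.0000·y = c_1−c_3 = 135.0000
-10.0000·x + 0.0000·y = c_1−c_4 = -85.0000
solve first two rows → x=8.5000, y=5.0000
check cable 4: ‖A_4−P‖² = 27.2500 ≈ L_4² = 27.2500 ✓

(8.5000, 5.0000)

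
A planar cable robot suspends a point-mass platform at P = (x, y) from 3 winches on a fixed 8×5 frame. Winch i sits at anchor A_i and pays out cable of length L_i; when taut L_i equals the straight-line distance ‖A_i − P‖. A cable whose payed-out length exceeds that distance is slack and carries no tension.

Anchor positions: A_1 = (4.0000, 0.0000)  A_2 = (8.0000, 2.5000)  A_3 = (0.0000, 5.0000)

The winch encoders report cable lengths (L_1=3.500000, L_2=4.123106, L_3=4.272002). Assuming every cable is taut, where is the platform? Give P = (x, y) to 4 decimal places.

(4.0000, 3.5000)

each cable: (A_i−P)·(A_i−P) = L_i²; let k_i = ‖A_i‖²−L_i²
k_1 = 16.0000+0.0000−12.2500 = 3.7500
row 1: -8.0000x − 5.0000y = -49.5000  (k_2=53.2500)
row 2: 8.0000x − 10.0000y = -3.0000  (k_3=6.7500)
Cramer on rows 1–2 → x = 4.0000, y = 3.5000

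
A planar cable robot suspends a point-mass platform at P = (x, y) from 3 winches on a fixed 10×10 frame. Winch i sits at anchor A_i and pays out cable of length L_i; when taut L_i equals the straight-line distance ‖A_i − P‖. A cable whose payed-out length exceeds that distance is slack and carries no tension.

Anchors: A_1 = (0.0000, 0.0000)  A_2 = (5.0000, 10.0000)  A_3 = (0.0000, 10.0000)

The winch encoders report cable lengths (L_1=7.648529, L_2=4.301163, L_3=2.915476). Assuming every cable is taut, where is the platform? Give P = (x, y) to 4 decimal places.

circle eqns → linear via eq_j − eq_1; set k_j = A_j·A_j − L_j²
k_1 = 0.0000+0.0000−58.5000 = -58.5000
-10.0000·x − 20.0000·y = k_1−k_2 = -165.0000
0.0000·x − 20.0000·y = k_1−k_3 = -150.0000
solve first two rows → x=1.5000, y=7.5000

(1.5000, 7.5000)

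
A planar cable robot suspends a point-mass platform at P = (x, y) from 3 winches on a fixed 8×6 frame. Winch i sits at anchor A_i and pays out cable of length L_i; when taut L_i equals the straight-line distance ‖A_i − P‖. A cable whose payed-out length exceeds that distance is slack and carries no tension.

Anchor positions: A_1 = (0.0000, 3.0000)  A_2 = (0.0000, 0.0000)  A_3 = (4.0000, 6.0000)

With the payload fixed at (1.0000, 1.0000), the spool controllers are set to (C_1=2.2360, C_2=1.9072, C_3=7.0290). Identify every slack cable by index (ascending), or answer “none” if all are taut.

2, 3

cable 1: L_1 = ‖A_1−P‖ = 2.2361;  C_1 = 2.2360 → taut
cable 2: L_2 = ‖A_2−P‖ = 1.4142;  C_2 = 1.9072 → slack
cable 3: L_3 = ‖A_3−P‖ = 5.8310;  C_3 = 7.0290 → slack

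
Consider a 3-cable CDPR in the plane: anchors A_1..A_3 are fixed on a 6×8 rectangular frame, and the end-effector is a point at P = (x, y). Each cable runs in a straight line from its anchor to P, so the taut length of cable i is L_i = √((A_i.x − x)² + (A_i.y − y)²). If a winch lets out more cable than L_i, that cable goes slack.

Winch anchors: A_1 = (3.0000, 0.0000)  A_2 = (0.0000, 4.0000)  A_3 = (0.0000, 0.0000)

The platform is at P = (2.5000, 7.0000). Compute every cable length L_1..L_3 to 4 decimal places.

(7.0178, 3.9051, 7.4330)

cable 1: Δx=0.5000, Δy=-7.0000; L_1 = √(Δx²+Δy²) = 7.0178
cable 2: Δx=-2.5000, Δy=-3.0000; L_2 = √(Δx²+Δy²) = 3.9051
cable 3: Δx=-2.5000, Δy=-7.0000; L_3 = √(Δx²+Δy²) = 7.4330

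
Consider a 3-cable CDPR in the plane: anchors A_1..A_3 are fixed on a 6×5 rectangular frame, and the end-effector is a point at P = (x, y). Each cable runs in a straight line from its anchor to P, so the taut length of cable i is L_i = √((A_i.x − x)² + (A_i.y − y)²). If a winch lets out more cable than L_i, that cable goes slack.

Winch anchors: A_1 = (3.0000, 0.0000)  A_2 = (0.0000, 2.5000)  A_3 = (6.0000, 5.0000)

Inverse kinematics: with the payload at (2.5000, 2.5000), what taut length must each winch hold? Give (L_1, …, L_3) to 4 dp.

(2.5495, 2.5000, 4.3012)

L_1 = √((3.0000−2.5000)² + (0.0000−2.5000)²) = 2.5495
L_2 = √((0.0000−2.5000)² + (2.5000−2.5000)²) = 2.5000
L_3 = √((6.0000−2.5000)² + (5.0000−2.5000)²) = 4.3012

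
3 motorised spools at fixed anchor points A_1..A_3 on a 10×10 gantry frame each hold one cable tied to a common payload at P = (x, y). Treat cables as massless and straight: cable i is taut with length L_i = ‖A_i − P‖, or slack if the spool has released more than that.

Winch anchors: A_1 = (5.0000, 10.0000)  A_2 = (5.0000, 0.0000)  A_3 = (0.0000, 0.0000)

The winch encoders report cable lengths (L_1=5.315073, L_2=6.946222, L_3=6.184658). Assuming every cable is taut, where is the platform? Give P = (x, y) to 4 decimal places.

expand ‖A_i−P‖²=L_i² and subtract eq 1 (c_i ≔ ‖A_i‖²−L_i²)
c_1 = 25.0000+100.0000−28.2500 = 96.7500
eq1−eq2 → [0.0000  20.0000]·P = 120.0000
eq1−eq3 → [10.0000  20.0000]·P = 135.0000
2×2 solve → P = (1.5000, 6.0000)

(1.5000, 6.0000)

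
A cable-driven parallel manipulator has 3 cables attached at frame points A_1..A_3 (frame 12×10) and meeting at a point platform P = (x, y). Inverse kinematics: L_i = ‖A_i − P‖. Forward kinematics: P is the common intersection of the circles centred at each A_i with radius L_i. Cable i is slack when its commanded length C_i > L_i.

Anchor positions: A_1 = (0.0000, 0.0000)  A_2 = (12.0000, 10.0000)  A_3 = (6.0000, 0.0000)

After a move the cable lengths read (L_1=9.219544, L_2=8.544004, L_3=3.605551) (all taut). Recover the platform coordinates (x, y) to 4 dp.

circle eqns → linear via eq_j − eq_1; set k_j = A_j·A_j − L_j²
k_1 = 0.0000+0.0000−85.0000 = -85.0000
-24.0000·x − 20.0000·y = k_1−k_2 = -256.0000
-12.0000·x + 0.0000·y = k_1−k_3 = -108.0000
solve first two rows → x=9.0000, y=2.0000

(9.0000, 2.0000)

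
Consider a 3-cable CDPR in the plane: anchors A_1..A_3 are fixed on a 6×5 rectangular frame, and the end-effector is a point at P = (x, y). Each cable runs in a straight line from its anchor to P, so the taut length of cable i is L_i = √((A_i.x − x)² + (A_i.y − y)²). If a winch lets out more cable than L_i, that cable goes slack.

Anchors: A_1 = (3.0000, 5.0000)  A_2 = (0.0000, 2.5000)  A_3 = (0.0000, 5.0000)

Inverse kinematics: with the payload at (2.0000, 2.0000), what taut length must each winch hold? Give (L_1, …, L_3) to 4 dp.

L_1 = √((3.0000−2.0000)² + (5.0000−2.0000)²) = 3.1623
L_2 = √((0.0000−2.0000)² + (2.5000−2.0000)²) = 2.0616
L_3 = √((0.0000−2.0000)² + (5.0000−2.0000)²) = 3.6056

(3.1623, 2.0616, 3.6056)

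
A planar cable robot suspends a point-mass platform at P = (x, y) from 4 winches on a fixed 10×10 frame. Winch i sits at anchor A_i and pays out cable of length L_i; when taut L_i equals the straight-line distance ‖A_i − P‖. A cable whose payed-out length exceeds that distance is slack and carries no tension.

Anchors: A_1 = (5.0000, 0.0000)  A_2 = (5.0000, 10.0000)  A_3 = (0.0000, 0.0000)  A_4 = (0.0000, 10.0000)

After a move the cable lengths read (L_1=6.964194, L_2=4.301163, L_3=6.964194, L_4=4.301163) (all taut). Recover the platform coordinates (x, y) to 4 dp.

circle eqns → linear via eq_j − eq_1; set q_j = A_j·A_j − L_j²
q_1 = 25.0000+0.0000−48.5000 = -23.5000
0.0000·x − 20.0000·y = q_1−q_2 = -130.0000
10.0000·x + 0.0000·y = q_1−q_3 = 25.0000
10.0000·x − 20.0000·y = q_1−q_4 = -105.0000
solve first two rows → x=2.5000, y=6.5000
check cable 4: ‖A_4−P‖² = 18.5000 ≈ L_4² = 18.5000 ✓

(2.5000, 6.5000)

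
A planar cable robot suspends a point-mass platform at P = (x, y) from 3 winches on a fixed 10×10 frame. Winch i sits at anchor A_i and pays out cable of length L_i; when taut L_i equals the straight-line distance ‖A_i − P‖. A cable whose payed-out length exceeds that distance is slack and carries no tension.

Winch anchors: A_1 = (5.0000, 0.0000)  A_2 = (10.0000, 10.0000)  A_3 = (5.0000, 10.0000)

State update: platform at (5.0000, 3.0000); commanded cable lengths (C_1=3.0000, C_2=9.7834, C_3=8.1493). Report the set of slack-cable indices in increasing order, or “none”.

cable 1: √((0.0000)²+(-3.0000)²)=3.0000, C_1=3.0000: taut
cable 2: √((5.0000)²+(7.0000)²)=8.6023, C_2=9.7834: slack
cable 3: √((0.0000)²+(7.0000)²)=7.0000, C_3=8.1493: slack

2, 3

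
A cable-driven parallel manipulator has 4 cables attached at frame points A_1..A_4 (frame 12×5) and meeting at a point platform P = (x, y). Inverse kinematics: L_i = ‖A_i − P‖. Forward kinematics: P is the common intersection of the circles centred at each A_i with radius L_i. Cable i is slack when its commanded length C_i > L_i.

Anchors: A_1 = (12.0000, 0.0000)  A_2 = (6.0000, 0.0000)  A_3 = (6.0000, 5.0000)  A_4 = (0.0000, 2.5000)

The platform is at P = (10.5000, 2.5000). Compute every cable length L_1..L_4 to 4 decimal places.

(2.9155, 5.1478, 5.1478, 10.5000)

L_1: Δ = A_1−P = (1.5000, -2.5000) → ‖Δ‖ = √8.5000 = 2.9155
L_2: Δ = A_2−P = (-4.5000, -2.5000) → ‖Δ‖ = √26.5000 = 5.1478
L_3: Δ = A_3−P = (-4.5000, 2.5000) → ‖Δ‖ = √26.5000 = 5.1478
L_4: Δ = A_4−P = (-10.5000, 0.0000) → ‖Δ‖ = √110.2500 = 10.5000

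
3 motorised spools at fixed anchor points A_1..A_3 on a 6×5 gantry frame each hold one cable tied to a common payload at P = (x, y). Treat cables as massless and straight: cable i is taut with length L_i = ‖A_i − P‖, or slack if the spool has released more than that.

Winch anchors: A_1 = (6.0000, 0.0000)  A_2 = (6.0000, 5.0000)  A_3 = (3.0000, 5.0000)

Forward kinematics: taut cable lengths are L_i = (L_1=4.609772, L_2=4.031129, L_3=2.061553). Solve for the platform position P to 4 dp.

circle eqns → linear via eq_j − eq_1; set k_j = A_j·A_j − L_j²
k_1 = 36.0000+0.0000−21.2500 = 14.7500
0.0000·x − 10.0000·y = k_1−k_2 = -30.0000
6.0000·x − 10.0000·y = k_1−k_3 = -15.0000
solve first two rows → x=2.5000, y=3.0000

(2.5000, 3.0000)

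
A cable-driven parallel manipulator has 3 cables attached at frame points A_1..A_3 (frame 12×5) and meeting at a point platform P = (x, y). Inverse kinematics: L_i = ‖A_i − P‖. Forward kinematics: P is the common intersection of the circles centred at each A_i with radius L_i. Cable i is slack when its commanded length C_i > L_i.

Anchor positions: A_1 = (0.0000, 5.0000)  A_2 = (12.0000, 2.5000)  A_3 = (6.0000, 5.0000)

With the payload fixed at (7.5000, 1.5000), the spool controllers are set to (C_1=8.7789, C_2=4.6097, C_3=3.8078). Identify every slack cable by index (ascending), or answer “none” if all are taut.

1

cable 1: √((-7.5000)²+(3.5000)²)=8.2765, C_1=8.7789: slack
cable 2: √((4.5000)²+(1.0000)²)=4.6098, C_2=4.6097: taut
cable 3: √((-1.5000)²+(3.5000)²)=3.8079, C_3=3.8078: taut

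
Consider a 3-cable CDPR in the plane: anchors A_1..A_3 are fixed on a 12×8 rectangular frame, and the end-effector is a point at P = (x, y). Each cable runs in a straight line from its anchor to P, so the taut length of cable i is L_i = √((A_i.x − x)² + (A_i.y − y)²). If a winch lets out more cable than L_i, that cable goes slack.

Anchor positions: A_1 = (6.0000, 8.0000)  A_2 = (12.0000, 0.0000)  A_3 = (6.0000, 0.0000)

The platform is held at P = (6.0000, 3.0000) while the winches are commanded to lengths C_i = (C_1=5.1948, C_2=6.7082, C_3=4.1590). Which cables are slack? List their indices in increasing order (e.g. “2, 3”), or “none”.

cable 1: √((0.0000)²+(5.0000)²)=5.0000, C_1=5.1948: slack
cable 2: √((6.0000)²+(-3.0000)²)=6.7082, C_2=6.7082: taut
cable 3: √((0.0000)²+(-3.0000)²)=3.0000, C_3=4.1590: slack

1, 3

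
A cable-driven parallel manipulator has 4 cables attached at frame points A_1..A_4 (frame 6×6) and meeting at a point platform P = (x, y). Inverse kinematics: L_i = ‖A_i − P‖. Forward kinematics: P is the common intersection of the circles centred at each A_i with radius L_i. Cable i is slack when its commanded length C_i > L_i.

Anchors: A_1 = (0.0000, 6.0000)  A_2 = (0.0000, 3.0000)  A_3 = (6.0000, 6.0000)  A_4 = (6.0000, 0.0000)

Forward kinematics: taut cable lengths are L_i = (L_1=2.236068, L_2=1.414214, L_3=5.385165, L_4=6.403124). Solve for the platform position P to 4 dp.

expand ‖A_i−P‖²=L_i² and subtract eq 1 (k_i ≔ ‖A_i‖²−L_i²)
k_1 = 0.0000+36.0000−5.0000 = 31.0000
eq1−eq2 → [0.0000  6.0000]·P = 24.0000
eq1−eq3 → [-12.0000  0.0000]·P = -12.0000
eq1−eq4 → [-12.0000  12.0000]·P = 36.0000
2×2 solve → P = (1.0000, 4.0000)
check cable 4: ‖A_4−P‖² = 41.0000 ≈ L_4² = 41.0000 ✓

(1.0000, 4.0000)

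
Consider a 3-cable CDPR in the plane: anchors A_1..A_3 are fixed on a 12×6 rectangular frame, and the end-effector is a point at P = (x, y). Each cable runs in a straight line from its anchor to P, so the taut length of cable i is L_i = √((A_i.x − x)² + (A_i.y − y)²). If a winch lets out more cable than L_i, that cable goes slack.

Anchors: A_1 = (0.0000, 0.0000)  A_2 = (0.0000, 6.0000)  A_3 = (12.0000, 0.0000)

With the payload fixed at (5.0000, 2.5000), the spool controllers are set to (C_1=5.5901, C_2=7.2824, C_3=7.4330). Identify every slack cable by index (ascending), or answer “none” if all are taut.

cable 1: L_1 = ‖A_1−P‖ = 5.5902;  C_1 = 5.5901 → taut
cable 2: L_2 = ‖A_2−P‖ = 6.1033;  C_2 = 7.2824 → slack
cable 3: L_3 = ‖A_3−P‖ = 7.4330;  C_3 = 7.4330 → taut

2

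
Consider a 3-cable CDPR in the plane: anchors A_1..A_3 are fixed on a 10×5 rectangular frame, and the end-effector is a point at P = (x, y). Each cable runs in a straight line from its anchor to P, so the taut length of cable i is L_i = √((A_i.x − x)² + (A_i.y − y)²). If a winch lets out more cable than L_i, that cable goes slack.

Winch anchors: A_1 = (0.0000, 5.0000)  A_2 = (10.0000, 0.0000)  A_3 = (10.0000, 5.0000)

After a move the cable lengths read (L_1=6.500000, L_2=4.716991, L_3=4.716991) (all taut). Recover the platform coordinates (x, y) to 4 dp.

circle eqns → linear via eq_j − eq_1; set c_j = A_j·A_j − L_j²
c_1 = 0.0000+25.0000−42.2500 = -17.2500
-20.0000·x + 10.0000·y = c_1−c_2 = -95.0000
-20.0000·x + 0.0000·y = c_1−c_3 = -120.0000
solve first two rows → x=6.0000, y=2.5000

(6.0000, 2.5000)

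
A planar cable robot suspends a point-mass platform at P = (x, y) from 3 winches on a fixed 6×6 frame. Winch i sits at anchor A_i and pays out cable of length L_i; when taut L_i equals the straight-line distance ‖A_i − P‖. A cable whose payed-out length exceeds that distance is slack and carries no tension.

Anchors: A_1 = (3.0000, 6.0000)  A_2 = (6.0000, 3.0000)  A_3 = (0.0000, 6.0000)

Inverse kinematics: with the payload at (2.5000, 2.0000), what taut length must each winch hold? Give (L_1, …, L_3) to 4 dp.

(4.0311, 3.6401, 4.7170)

L_1: Δ = A_1−P = (0.5000, 4.0000) → ‖Δ‖ = √16.2500 = 4.0311
L_2: Δ = A_2−P = (3.5000, 1.0000) → ‖Δ‖ = √13.2500 = 3.6401
L_3: Δ = A_3−P = (-2.5000, 4.0000) → ‖Δ‖ = √22.2500 = 4.7170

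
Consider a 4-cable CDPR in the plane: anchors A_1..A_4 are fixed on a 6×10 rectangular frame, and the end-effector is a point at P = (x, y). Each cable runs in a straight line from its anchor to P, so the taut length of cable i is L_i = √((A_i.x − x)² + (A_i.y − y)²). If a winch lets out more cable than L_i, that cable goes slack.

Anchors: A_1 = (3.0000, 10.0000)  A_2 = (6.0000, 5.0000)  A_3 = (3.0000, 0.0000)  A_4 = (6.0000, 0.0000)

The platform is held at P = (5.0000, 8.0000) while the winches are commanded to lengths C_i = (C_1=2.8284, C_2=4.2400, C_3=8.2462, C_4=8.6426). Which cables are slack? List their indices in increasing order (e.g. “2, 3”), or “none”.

cable 1: L_1 = ‖A_1−P‖ = 2.8284;  C_1 = 2.8284 → taut
cable 2: L_2 = ‖A_2−P‖ = 3.1623;  C_2 = 4.2400 → slack
cable 3: L_3 = ‖A_3−P‖ = 8.2462;  C_3 = 8.2462 → taut
cable 4: L_4 = ‖A_4−P‖ = 8.0623;  C_4 = 8.6426 → slack

2, 4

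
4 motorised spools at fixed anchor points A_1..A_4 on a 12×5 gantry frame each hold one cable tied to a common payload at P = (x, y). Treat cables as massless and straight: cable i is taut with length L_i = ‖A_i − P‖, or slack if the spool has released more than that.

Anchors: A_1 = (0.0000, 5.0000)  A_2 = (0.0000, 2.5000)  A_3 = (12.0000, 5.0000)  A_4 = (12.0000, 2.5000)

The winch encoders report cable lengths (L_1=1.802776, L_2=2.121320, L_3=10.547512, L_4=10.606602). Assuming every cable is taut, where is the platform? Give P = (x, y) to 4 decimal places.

(1.5000, 4.0000)

expand ‖A_i−P‖²=L_i² and subtract eq 1 (c_i ≔ ‖A_i‖²−L_i²)
c_1 = 0.0000+25.0000−3.2500 = 21.7500
eq1−eq2 → [0.0000  5.0000]·P = 20.0000
eq1−eq3 → [-24.0000  0.0000]·P = -36.0000
eq1−eq4 → [-24.0000  5.0000]·P = -16.0000
2×2 solve → P = (1.5000, 4.0000)
check cable 4: ‖A_4−P‖² = 112.5000 ≈ L_4² = 112.5000 ✓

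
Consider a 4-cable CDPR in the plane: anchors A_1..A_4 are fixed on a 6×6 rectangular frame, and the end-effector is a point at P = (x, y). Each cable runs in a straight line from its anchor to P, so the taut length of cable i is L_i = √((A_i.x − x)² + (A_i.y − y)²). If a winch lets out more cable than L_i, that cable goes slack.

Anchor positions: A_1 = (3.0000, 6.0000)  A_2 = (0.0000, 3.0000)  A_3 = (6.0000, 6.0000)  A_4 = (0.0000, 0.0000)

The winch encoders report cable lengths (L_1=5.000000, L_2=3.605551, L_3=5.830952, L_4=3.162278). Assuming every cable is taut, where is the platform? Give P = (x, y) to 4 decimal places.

expand ‖A_i−P‖²=L_i² and subtract eq 1 (k_i ≔ ‖A_i‖²−L_i²)
k_1 = 9.0000+36.0000−25.0000 = 20.0000
eq1−eq2 → [6.0000  6.0000]·P = 24.0000
eq1−eq3 → [-6.0000  0.0000]·P = -18.0000
eq1−eq4 → [6.0000  12.0000]·P = 30.0000
2×2 solve → P = (3.0000, 1.0000)
check cable 4: ‖A_4−P‖² = 10.0000 ≈ L_4² = 10.0000 ✓

(3.0000, 1.0000)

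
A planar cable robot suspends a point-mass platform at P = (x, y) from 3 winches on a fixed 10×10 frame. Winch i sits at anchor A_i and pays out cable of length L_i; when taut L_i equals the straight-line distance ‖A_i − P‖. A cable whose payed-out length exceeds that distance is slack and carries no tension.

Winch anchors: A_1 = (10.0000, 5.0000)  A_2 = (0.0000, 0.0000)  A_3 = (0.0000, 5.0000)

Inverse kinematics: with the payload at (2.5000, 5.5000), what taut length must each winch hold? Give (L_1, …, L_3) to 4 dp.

L_1: Δ = A_1−P = (7.5000, -0.5000) → ‖Δ‖ = √56.5000 = 7.5166
L_2: Δ = A_2−P = (-2.5000, -5.5000) → ‖Δ‖ = √36.5000 = 6.0415
L_3: Δ = A_3−P = (-2.5000, -0.5000) → ‖Δ‖ = √6.5000 = 2.5495

(7.5166, 6.0415, 2.5495)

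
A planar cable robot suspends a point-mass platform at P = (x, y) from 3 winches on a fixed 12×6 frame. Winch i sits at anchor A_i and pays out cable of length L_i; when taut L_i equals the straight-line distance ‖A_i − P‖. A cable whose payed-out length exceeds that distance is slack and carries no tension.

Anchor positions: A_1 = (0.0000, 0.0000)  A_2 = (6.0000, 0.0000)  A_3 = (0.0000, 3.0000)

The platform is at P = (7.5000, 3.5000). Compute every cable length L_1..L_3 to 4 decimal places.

cable 1: Δx=-7.5000, Δy=-3.5000; L_1 = √(Δx²+Δy²) = 8.2765
cable 2: Δx=-1.5000, Δy=-3.5000; L_2 = √(Δx²+Δy²) = 3.8079
cable 3: Δx=-7.5000, Δy=-0.5000; L_3 = √(Δx²+Δy²) = 7.5166

(8.2765, 3.8079, 7.5166)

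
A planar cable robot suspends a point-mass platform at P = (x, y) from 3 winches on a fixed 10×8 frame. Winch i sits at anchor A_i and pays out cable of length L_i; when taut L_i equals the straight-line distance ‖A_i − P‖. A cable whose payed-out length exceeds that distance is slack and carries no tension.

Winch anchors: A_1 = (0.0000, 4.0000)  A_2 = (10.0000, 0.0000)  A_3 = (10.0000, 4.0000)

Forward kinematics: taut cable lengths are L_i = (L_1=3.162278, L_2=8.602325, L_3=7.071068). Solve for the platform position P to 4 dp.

(3.0000, 5.0000)

each cable: (A_i−P)·(A_i−P) = L_i²; let c_i = ‖A_i‖²−L_i²
c_1 = 0.0000+16.0000−10.0000 = 6.0000
row 1: -20.0000x + 8.0000y = -20.0000  (c_2=26.0000)
row 2: -20.0000x + 0.0000y = -60.0000  (c_3=66.0000)
Cramer on rows 1–2 → x = 3.0000, y = 5.0000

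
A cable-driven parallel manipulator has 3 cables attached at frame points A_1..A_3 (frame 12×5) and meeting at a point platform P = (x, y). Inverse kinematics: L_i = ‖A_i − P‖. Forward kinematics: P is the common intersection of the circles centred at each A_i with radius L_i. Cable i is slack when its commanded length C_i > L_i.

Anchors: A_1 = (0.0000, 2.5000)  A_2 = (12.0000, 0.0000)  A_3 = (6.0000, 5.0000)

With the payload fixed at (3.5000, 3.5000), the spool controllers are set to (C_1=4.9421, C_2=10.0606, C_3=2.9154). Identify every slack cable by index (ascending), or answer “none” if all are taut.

1, 2

cable 1: √((-3.5000)²+(-1.0000)²)=3.6401, C_1=4.9421: slack
cable 2: √((8.5000)²+(-3.5000)²)=9.1924, C_2=10.0606: slack
cable 3: √((2.5000)²+(1.5000)²)=2.9155, C_3=2.9154: taut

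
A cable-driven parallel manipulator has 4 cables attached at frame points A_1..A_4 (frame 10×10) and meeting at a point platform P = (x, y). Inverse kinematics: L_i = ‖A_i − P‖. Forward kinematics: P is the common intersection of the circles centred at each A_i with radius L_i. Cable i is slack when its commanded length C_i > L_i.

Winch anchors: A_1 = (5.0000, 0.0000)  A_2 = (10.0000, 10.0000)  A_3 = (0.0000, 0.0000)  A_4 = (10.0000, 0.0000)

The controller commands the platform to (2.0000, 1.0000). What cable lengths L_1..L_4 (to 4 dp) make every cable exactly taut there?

(3.1623, 12.0416, 2.2361, 8.0623)

L_1 = √((5.0000−2.0000)² + (0.0000−1.0000)²) = 3.1623
L_2 = √((10.0000−2.0000)² + (10.0000−1.0000)²) = 12.0416
L_3 = √((0.0000−2.0000)² + (0.0000−1.0000)²) = 2.2361
L_4 = √((10.0000−2.0000)² + (0.0000−1.0000)²) = 8.0623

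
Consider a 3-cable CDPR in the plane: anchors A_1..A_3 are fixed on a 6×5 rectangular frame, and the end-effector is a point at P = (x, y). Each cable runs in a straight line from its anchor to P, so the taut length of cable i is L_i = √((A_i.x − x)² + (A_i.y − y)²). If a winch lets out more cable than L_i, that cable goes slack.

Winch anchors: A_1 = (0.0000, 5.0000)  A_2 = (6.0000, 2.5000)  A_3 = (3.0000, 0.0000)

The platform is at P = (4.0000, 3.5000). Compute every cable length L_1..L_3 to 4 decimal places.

L_1: Δ = A_1−P = (-4.0000, 1.5000) → ‖Δ‖ = √18.2500 = 4.2720
L_2: Δ = A_2−P = (2.0000, -1.0000) → ‖Δ‖ = √5.0000 = 2.2361
L_3: Δ = A_3−P = (-1.0000, -3.5000) → ‖Δ‖ = √13.2500 = 3.6401

(4.2720, 2.2361, 3.6401)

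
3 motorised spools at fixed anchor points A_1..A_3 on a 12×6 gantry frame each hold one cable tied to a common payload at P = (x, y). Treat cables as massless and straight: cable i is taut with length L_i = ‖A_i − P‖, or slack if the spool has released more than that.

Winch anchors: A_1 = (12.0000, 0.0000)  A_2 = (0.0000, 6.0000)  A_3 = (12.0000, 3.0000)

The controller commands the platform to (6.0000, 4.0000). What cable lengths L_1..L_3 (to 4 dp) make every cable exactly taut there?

cable 1: Δx=6.0000, Δy=-4.0000; L_1 = √(Δx²+Δy²) = 7.2111
cable 2: Δx=-6.0000, Δy=2.0000; L_2 = √(Δx²+Δy²) = 6.3246
cable 3: Δx=6.0000, Δy=-1.0000; L_3 = √(Δx²+Δy²) = 6.0828

(7.2111, 6.3246, 6.0828)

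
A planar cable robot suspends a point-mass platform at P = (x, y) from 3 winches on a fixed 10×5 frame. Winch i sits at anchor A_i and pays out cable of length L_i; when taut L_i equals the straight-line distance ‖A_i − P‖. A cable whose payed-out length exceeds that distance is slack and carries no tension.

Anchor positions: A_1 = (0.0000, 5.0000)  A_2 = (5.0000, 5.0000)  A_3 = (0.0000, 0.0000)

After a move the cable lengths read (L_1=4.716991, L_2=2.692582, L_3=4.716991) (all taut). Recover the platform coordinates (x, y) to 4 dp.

(4.0000, 2.5000)

circle eqns → linear via eq_j − eq_1; set k_j = A_j·A_j − L_j²
k_1 = 0.0000+25.0000−22.2500 = 2.7500
-10.0000·x + 0.0000·y = k_1−k_2 = -40.0000
0.0000·x + 10.0000·y = k_1−k_3 = 25.0000
solve first two rows → x=4.0000, y=2.5000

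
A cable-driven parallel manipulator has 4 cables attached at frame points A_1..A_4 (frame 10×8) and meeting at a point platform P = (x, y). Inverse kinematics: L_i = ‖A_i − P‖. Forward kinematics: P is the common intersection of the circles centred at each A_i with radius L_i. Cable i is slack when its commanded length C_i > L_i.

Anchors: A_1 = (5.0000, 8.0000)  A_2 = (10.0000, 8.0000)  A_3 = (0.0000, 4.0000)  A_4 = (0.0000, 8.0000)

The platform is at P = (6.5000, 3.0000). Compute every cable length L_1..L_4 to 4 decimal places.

(5.2202, 6.1033, 6.5765, 8.2006)

L_1 = √((5.0000−6.5000)² + (8.0000−3.0000)²) = 5.2202
L_2 = √((10.0000−6.5000)² + (8.0000−3.0000)²) = 6.1033
L_3 = √((0.0000−6.5000)² + (4.0000−3.0000)²) = 6.5765
L_4 = √((0.0000−6.5000)² + (8.0000−3.0000)²) = 8.2006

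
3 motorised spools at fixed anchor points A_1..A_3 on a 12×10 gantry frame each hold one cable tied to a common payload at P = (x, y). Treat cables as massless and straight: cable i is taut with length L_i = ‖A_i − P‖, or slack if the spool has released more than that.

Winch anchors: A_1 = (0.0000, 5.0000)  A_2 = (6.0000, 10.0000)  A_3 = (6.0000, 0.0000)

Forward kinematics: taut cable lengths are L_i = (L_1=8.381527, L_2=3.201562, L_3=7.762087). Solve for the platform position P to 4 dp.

expand ‖A_i−P‖²=L_i² and subtract eq 1 (c_i ≔ ‖A_i‖²−L_i²)
c_1 = 0.0000+25.0000−70.2500 = -45.2500
eq1−eq2 → [-12.0000  -10.0000]·P = -171.0000
eq1−eq3 → [-12.0000  10.0000]·P = -21.0000
2×2 solve → P = (8.0000, 7.5000)

(8.0000, 7.5000)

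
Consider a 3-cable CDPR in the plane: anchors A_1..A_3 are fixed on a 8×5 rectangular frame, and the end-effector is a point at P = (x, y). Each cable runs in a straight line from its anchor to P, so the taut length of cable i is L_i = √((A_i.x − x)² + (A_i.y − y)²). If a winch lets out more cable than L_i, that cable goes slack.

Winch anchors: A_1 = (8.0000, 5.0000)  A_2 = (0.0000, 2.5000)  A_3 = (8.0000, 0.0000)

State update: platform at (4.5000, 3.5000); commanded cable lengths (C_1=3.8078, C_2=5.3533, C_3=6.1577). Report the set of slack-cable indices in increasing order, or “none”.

2, 3

i=1: geometric 3.8079 vs commanded 3.8078 ⇒ taut
i=2: geometric 4.6098 vs commanded 5.3533 ⇒ slack
i=3: geometric 4.9497 vs commanded 6.1577 ⇒ slack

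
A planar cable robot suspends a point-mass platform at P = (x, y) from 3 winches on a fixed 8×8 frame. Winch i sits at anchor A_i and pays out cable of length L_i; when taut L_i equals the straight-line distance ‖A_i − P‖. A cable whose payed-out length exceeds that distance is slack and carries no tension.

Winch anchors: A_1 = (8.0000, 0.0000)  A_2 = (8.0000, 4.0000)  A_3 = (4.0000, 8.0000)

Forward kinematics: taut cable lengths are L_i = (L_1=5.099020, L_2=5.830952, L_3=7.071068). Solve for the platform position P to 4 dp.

expand ‖A_i−P‖²=L_i² and subtract eq 1 (k_i ≔ ‖A_i‖²−L_i²)
k_1 = 64.0000+0.0000−26.0000 = 38.0000
eq1−eq2 → [0.0000  -8.0000]·P = -8.0000
eq1−eq3 → [8.0000  -16.0000]·P = 8.0000
2×2 solve → P = (3.0000, 1.0000)

(3.0000, 1.0000)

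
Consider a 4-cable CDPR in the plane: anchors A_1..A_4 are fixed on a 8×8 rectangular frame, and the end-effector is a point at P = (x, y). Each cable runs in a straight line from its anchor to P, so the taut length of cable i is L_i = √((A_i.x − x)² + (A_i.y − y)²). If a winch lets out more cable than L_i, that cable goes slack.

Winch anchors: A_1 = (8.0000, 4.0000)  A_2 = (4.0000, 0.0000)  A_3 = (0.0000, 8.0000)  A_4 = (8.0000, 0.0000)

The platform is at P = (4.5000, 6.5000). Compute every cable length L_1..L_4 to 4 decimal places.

(4.3012, 6.5192, 4.7434, 7.3824)

L_1: Δ = A_1−P = (3.5000, -2.5000) → ‖Δ‖ = √18.5000 = 4.3012
L_2: Δ = A_2−P = (-0.5000, -6.5000) → ‖Δ‖ = √42.5000 = 6.5192
L_3: Δ = A_3−P = (-4.5000, 1.5000) → ‖Δ‖ = √22.5000 = 4.7434
L_4: Δ = A_4−P = (3.5000, -6.5000) → ‖Δ‖ = √54.5000 = 7.3824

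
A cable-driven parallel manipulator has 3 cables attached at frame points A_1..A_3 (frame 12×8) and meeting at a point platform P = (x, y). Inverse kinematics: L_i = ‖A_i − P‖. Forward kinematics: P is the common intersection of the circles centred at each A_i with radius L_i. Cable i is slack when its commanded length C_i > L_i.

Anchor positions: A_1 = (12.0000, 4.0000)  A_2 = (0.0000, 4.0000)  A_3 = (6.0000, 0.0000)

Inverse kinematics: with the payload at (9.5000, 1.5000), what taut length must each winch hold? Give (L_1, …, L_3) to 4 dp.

L_1: Δ = A_1−P = (2.5000, 2.5000) → ‖Δ‖ = √12.5000 = 3.5355
L_2: Δ = A_2−P = (-9.5000, 2.5000) → ‖Δ‖ = √96.5000 = 9.8234
L_3: Δ = A_3−P = (-3.5000, -1.5000) → ‖Δ‖ = √14.5000 = 3.8079

(3.5355, 9.8234, 3.8079)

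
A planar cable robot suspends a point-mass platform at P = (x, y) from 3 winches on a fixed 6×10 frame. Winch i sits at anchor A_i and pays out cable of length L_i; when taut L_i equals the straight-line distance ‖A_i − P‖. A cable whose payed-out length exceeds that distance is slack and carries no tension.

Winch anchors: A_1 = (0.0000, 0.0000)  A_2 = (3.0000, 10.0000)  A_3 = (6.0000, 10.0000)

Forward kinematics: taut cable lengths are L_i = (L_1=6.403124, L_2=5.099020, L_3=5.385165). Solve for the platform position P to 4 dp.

each cable: (A_i−P)·(A_i−P) = L_i²; let q_i = ‖A_i‖²−L_i²
q_1 = 0.0000+0.0000−41.0000 = -41.0000
row 1: -6.0000x − 20.0000y = -124.0000  (q_2=83.0000)
row 2: -12.0000x − 20.0000y = -148.0000  (q_3=107.0000)
Cramer on rows 1–2 → x = 4.0000, y = 5.0000

(4.0000, 5.0000)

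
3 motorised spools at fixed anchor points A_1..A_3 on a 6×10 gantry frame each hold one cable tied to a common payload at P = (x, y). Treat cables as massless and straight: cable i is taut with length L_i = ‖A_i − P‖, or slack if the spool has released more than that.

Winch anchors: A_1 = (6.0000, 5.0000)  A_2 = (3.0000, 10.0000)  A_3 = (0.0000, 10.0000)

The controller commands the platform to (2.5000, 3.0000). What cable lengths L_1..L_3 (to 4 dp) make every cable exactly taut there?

L_1: Δ = A_1−P = (3.5000, 2.0000) → ‖Δ‖ = √16.2500 = 4.0311
L_2: Δ = A_2−P = (0.5000, 7.0000) → ‖Δ‖ = √49.2500 = 7.0178
L_3: Δ = A_3−P = (-2.5000, 7.0000) → ‖Δ‖ = √55.2500 = 7.4330

(4.0311, 7.0178, 7.4330)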